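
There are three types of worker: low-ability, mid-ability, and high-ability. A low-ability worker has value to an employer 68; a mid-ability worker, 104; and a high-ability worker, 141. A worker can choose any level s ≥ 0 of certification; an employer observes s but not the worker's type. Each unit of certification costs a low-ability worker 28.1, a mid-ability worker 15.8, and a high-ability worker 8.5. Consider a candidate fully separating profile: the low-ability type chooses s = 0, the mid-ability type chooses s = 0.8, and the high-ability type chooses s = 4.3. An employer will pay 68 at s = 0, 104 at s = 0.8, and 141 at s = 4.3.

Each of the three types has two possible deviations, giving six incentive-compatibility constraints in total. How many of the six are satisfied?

5

Mid-ability (own payoff 104 − 15.8×0.8 = 91.36): to s=0 gives 68 → no gain ✓; to s=4.3 gives 141 − 15.8×4.3 = 73.06 → no gain ✓.
Low-ability (own payoff 68): to s=0.8 gives 104 − 28.1×0.8 = 81.52 → profitable ✗; to s=4.3 gives 141 − 28.1×4.3 = 20.17 → no gain ✓.
High-ability (own payoff 141 − 8.5×4.3 = 104.45): to s=0 gives 68 → no gain ✓; to s=0.8 gives 104 − 8.5×0.8 = 97.2 → no gain ✓.
5 of the 6 constraints hold; not an equilibrium.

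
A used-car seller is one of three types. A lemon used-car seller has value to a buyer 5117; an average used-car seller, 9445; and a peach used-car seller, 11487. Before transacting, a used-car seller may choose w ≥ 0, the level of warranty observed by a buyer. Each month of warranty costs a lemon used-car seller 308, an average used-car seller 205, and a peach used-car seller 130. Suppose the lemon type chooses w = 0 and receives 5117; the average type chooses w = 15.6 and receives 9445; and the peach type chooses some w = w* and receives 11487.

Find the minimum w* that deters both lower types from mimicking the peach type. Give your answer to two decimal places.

25.56

Average type (on-path payoff 9445 − 205×15.6 = 6247) won't mimic when 6247 ≥ 11487 − 205·w*, i.e. w* ≥ 25.56.
Lemon type (on-path payoff 5117) won't mimic when 5117 ≥ 11487 − 308·w*, i.e. w* ≥ 20.68.
Both must hold, so w* = max(20.68, 25.56) = 25.56. The average type's constraint binds.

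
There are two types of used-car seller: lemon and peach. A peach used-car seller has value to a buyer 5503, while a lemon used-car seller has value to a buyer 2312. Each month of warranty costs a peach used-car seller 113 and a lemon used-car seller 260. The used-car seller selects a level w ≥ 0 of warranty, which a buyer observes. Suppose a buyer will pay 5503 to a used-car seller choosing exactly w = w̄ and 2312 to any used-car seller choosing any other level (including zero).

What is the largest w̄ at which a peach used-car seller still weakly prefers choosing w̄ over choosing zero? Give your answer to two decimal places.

28.24

Choosing w̄ yields the peach type 5503 − 113·w̄; choosing zero yields 2312.
The peach type is indifferent at 5503 − 113·w̄ = 2312, i.e. w̄ = (5503 − 2312) / 113 ≈ 28.24.
For any w̄ above 28.24 the peach type would rather pool at zero, so separation collapses.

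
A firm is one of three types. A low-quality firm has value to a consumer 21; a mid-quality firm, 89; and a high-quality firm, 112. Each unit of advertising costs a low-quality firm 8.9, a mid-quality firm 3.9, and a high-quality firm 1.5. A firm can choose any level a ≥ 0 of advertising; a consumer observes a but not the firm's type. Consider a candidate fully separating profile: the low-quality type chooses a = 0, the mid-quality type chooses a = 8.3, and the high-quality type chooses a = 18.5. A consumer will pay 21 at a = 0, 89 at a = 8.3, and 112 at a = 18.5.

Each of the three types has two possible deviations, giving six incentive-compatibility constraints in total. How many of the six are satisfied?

Low-quality (own payoff 21): to a=8.3 gives 89 − 8.9×8.3 = 15.13 → no gain ✓; to a=18.5 gives 112 − 8.9×18.5 = -52.65 → no gain ✓.
High-quality (own payoff 112 − 1.5×18.5 = 84.25): to a=0 gives 21 → no gain ✓; to a=8.3 gives 89 − 1.5×8.3 = 76.55 → no gain ✓.
Mid-quality (own payoff 89 − 3.9×8.3 = 56.63): to a=0 gives 21 → no gain ✓; to a=18.5 gives 112 − 3.9×18.5 = 39.85 → no gain ✓.
6 of the 6 constraints hold; this profile is a separating equilibrium.

6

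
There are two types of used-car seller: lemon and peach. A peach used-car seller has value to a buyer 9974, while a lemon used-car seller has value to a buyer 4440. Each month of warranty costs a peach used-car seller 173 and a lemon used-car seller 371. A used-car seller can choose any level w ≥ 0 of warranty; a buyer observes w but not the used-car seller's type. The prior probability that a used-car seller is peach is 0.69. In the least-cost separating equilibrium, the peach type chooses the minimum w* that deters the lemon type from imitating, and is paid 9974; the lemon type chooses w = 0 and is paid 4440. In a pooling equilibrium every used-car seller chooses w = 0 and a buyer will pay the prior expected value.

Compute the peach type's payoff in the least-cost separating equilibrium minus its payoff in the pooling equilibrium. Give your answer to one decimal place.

Least-cost separating signal: w* solves 4440 = 9974 − 371·w*, so w* = (9974 − 4440)/371 ≈ 14.9164.
Peach type's separating payoff: 9974 − 173 × w* = 9974 − 173 × (9974 − 4440)/371 = 9974 − 957382/371 ≈ 7393.456.
Pooling payoff: 0.69 × 9974 + 0.31 × 4440 = 8258.46.
Difference: 7393.456 − 8258.46 = -865.004, i.e. -865.0 to one decimal place.
The peach type would prefer the pooling outcome.

-865.0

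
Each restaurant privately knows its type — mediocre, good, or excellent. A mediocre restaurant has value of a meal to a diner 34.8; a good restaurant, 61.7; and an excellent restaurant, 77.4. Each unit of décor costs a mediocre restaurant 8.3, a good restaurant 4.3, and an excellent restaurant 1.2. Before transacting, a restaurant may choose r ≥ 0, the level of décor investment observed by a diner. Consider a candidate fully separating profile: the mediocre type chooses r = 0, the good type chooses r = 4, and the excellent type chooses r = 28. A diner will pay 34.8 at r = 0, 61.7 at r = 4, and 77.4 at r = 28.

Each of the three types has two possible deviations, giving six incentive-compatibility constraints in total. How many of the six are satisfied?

Good (own payoff 61.7 − 4.3×4 = 44.5): to r=0 gives 34.8 → no gain ✓; to r=28 gives 77.4 − 4.3×28 = -43 → no gain ✓.
Mediocre (own payoff 34.8): to r=4 gives 61.7 − 8.3×4 = 28.5 → no gain ✓; to r=28 gives 77.4 − 8.3×28 = -155 → no gain ✓.
Excellent (own payoff 77.4 − 1.2×28 = 43.8): to r=0 gives 34.8 → no gain ✓; to r=4 gives 61.7 − 1.2×4 = 56.9 → profitable ✗.
5 of the 6 constraints hold; not an equilibrium.

5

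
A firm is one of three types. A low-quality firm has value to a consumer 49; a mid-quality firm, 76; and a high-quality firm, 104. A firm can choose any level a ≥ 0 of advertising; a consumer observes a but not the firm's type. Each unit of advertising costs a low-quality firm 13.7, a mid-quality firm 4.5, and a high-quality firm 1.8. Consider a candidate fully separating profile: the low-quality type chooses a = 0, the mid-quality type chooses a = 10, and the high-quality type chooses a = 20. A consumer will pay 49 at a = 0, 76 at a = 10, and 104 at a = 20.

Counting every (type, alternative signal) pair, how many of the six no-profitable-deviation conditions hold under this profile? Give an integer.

Mid-quality (own payoff 76 − 4.5×10 = 31): to a=0 gives 49 → profitable ✗; to a=20 gives 104 − 4.5×20 = 14 → no gain ✓.
High-quality (own payoff 104 − 1.8×20 = 68): to a=0 gives 49 → no gain ✓; to a=10 gives 76 − 1.8×10 = 58 → no gain ✓.
Low-quality (own payoff 49): to a=10 gives 76 − 13.7×10 = -61 → no gain ✓; to a=20 gives 104 − 13.7×20 = -170 → no gain ✓.
5 of the 6 constraints hold; not an equilibrium.

5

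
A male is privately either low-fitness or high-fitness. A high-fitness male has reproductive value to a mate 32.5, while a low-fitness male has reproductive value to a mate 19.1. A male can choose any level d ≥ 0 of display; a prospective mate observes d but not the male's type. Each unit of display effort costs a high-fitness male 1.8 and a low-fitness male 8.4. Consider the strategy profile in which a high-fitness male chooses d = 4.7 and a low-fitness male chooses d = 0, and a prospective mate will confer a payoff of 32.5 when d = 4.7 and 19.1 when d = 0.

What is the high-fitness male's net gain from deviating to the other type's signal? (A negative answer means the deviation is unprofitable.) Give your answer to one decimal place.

-4.9

Playing d = 4.7 the high-fitness male receives 32.5 − 1.8 × 4.7 = 24.04.
Deviating to d = 0 yields 19.1 instead.
Gain from deviating: 19.1 − 24.04 = -4.94, i.e. -4.9 to one decimal place.
The gain is negative, so the high-fitness type's incentive-compatibility constraint is satisfied.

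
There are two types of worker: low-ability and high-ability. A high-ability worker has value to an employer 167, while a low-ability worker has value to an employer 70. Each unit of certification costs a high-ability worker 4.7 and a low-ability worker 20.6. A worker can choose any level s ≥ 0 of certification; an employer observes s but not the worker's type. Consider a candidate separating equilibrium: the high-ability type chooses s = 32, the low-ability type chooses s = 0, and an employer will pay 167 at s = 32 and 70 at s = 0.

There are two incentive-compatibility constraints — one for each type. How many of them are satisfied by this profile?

High-ability type: signal → 167 − 4.7 × 32 = 16.6; deviate to 0 → 70. IC fails (16.6 < 70).
Low-ability type: stay at 0 → 70; mimic → 167 − 20.6 × 32 = -492.2. IC holds (70 ≥ -492.2).
1 of 2 constraints hold, so this profile is not an equilibrium.

1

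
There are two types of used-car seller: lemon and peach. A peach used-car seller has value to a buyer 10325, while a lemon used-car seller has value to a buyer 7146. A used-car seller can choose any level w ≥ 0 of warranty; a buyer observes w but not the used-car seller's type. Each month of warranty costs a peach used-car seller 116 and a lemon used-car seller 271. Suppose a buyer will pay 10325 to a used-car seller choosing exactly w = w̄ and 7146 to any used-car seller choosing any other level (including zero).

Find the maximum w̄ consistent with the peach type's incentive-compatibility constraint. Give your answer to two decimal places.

27.41

Choosing w̄ yields the peach type 10325 − 116·w̄; choosing zero yields 7146.
The peach type is indifferent at 10325 − 116·w̄ = 7146, i.e. w̄ = (10325 − 7146) / 116 ≈ 27.41.
For any w̄ above 27.41 the peach type would rather pool at zero, so separation collapses.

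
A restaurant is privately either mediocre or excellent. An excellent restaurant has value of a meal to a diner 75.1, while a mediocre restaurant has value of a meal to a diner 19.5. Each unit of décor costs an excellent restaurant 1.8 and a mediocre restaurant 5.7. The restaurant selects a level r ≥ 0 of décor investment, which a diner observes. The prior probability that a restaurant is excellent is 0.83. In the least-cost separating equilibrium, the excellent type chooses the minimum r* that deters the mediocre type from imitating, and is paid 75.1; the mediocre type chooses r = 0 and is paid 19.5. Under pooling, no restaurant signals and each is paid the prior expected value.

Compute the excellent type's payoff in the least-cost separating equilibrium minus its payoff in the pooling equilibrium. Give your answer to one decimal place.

-8.1

Least-cost separating signal: r* solves 19.5 = 75.1 − 5.7·r*, so r* = (75.1 − 19.5)/5.7 ≈ 9.7544.
Excellent type's separating payoff: 75.1 − 1.8 × r* = 75.1 − 1.8 × (75.1 − 19.5)/5.7 = 75.1 − 100.08/5.7 ≈ 57.542.
Pooling payoff: 0.83 × 75.1 + 0.17 × 19.5 = 65.648.
Difference: 57.542 − 65.648 = -8.106, i.e. -8.1 to one decimal place.
The excellent type would prefer the pooling outcome.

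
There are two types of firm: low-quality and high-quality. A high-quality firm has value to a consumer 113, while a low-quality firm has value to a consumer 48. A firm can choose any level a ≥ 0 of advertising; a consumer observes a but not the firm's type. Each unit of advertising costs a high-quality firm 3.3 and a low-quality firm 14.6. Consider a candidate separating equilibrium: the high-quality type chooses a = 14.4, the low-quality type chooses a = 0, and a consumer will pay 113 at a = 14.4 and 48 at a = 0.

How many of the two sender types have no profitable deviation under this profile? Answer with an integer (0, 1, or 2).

High-quality type: signal → 113 − 3.3 × 14.4 = 65.48; deviate to 0 → 48. IC holds (65.48 ≥ 48).
Low-quality type: stay at 0 → 48; mimic → 113 − 14.6 × 14.4 = -97.24. IC holds (48 ≥ -97.24).
2 of 2 constraints hold, so this is a separating equilibrium.

2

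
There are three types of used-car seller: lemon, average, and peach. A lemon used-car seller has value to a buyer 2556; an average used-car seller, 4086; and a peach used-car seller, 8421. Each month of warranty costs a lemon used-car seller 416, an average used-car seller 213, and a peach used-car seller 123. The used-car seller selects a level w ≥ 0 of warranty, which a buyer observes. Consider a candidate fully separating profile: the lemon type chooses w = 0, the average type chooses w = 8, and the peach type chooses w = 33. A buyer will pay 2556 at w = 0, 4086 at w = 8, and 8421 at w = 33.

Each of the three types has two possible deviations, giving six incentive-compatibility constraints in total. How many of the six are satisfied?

5

Lemon (own payoff 2556): to w=8 gives 4086 − 416×8 = 758 → no gain ✓; to w=33 gives 8421 − 416×33 = -5307 → no gain ✓.
Peach (own payoff 8421 − 123×33 = 4362): to w=0 gives 2556 → no gain ✓; to w=8 gives 4086 − 123×8 = 3102 → no gain ✓.
Average (own payoff 4086 − 213×8 = 2382): to w=0 gives 2556 → profitable ✗; to w=33 gives 8421 − 213×33 = 1392 → no gain ✓.
5 of the 6 constraints hold; not an equilibrium.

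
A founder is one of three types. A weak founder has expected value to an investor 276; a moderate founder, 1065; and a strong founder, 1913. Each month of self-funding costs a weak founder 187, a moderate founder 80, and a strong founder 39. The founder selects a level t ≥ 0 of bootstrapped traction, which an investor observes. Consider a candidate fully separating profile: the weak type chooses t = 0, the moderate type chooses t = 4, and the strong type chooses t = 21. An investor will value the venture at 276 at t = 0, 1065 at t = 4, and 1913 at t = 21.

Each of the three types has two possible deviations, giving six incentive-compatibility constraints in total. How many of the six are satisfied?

Strong (own payoff 1913 − 39×21 = 1094): to t=0 gives 276 → no gain ✓; to t=4 gives 1065 − 39×4 = 909 → no gain ✓.
Moderate (own payoff 1065 − 80×4 = 745): to t=0 gives 276 → no gain ✓; to t=21 gives 1913 − 80×21 = 233 → no gain ✓.
Weak (own payoff 276): to t=4 gives 1065 − 187×4 = 317 → profitable ✗; to t=21 gives 1913 − 187×21 = -2014 → no gain ✓.
5 of the 6 constraints hold; not an equilibrium.

5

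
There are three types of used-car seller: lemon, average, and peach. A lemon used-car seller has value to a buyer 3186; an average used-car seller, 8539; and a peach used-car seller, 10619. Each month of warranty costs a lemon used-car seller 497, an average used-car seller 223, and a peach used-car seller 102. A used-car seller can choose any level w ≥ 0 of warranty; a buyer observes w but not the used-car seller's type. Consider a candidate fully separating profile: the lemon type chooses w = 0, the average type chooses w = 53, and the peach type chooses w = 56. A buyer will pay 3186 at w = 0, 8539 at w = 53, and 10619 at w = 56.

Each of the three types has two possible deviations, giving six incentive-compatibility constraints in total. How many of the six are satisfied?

4

Lemon (own payoff 3186): to w=53 gives 8539 − 497×53 = -17802 → no gain ✓; to w=56 gives 10619 − 497×56 = -17213 → no gain ✓.
Average (own payoff 8539 − 223×53 = -3280): to w=0 gives 3186 → profitable ✗; to w=56 gives 10619 − 223×56 = -1869 → profitable ✗.
Peach (own payoff 10619 − 102×56 = 4907): to w=0 gives 3186 → no gain ✓; to w=53 gives 8539 − 102×53 = 3133 → no gain ✓.
4 of the 6 constraints hold; not an equilibrium.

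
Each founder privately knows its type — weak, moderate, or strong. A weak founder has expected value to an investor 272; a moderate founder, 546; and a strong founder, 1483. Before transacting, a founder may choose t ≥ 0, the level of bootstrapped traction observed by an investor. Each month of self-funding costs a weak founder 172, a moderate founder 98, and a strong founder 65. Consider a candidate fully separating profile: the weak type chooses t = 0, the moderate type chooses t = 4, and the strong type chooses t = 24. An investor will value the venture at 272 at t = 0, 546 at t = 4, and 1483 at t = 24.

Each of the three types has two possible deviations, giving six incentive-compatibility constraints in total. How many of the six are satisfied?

3

Moderate (own payoff 546 − 98×4 = 154): to t=0 gives 272 → profitable ✗; to t=24 gives 1483 − 98×24 = -869 → no gain ✓.
Weak (own payoff 272): to t=4 gives 546 − 172×4 = -142 → no gain ✓; to t=24 gives 1483 − 172×24 = -2645 → no gain ✓.
Strong (own payoff 1483 − 65×24 = -77): to t=0 gives 272 → profitable ✗; to t=4 gives 546 − 65×4 = 286 → profitable ✗.
3 of the 6 constraints hold; not an equilibrium.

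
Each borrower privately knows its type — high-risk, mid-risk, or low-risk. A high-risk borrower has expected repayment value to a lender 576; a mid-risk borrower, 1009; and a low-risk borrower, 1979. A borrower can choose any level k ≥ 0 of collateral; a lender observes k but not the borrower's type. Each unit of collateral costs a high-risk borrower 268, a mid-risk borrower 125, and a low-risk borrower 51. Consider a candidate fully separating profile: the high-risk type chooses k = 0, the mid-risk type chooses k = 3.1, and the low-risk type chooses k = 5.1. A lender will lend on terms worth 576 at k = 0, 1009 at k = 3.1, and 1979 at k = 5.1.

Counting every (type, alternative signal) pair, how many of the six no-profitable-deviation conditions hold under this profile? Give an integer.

4

Mid-risk (own payoff 1009 − 125×3.1 = 621.5): to k=0 gives 576 → no gain ✓; to k=5.1 gives 1979 − 125×5.1 = 1341.5 → profitable ✗.
Low-risk (own payoff 1979 − 51×5.1 = 1718.9): to k=0 gives 576 → no gain ✓; to k=3.1 gives 1009 − 51×3.1 = 850.9 → no gain ✓.
High-risk (own payoff 576): to k=3.1 gives 1009 − 268×3.1 = 178.2 → no gain ✓; to k=5.1 gives 1979 − 268×5.1 = 612.2 → profitable ✗.
4 of the 6 constraints hold; not an equilibrium.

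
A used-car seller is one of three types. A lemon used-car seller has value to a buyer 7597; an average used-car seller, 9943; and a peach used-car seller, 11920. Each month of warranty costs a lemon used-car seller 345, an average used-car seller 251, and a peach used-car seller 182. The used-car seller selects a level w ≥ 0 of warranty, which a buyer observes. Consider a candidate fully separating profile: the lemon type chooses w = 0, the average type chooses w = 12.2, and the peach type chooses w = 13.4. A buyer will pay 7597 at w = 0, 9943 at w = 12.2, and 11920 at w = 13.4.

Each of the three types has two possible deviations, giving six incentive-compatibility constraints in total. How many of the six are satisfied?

4

Average (own payoff 9943 − 251×12.2 = 6880.8): to w=0 gives 7597 → profitable ✗; to w=13.4 gives 11920 − 251×13.4 = 8556.6 → profitable ✗.
Lemon (own payoff 7597): to w=12.2 gives 9943 − 345×12.2 = 5734 → no gain ✓; to w=13.4 gives 11920 − 345×13.4 = 7297 → no gain ✓.
Peach (own payoff 11920 − 182×13.4 = 9481.2): to w=0 gives 7597 → no gain ✓; to w=12.2 gives 9943 − 182×12.2 = 7722.6 → no gain ✓.
4 of the 6 constraints hold; not an equilibrium.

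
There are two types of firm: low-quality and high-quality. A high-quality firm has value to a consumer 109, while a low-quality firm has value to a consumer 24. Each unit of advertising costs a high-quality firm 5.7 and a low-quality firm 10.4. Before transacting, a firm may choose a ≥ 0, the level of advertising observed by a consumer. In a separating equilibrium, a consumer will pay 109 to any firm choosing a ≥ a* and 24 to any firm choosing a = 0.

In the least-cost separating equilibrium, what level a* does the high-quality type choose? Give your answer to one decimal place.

8.2

A low-quality firm choosing a = 0 receives 24.
Imitating at a* instead would pay 109 at cost 10.4·a*, netting 109 − 10.4·a*.
Indifference: 24 = 109 − 10.4·a*, so a* = (109 − 24) / 10.4 ≈ 8.2.
This is the low-quality type's binding incentive-compatibility constraint; any a ≥ 8.2 sustains separation on that side.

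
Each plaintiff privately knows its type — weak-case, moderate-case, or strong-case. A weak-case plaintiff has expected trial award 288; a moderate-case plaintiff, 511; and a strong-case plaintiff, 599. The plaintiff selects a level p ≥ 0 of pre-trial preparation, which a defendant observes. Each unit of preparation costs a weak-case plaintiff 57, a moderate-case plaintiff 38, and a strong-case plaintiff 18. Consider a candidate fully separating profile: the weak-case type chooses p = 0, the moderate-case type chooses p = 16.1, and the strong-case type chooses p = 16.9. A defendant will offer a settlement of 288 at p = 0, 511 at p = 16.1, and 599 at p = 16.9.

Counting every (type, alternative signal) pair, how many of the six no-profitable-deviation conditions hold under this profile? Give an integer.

Moderate-case (own payoff 511 − 38×16.1 = -100.8): to p=0 gives 288 → profitable ✗; to p=16.9 gives 599 − 38×16.9 = -43.2 → profitable ✗.
Weak-case (own payoff 288): to p=16.1 gives 511 − 57×16.1 = -406.7 → no gain ✓; to p=16.9 gives 599 − 57×16.9 = -364.3 → no gain ✓.
Strong-case (own payoff 599 − 18×16.9 = 294.8): to p=0 gives 288 → no gain ✓; to p=16.1 gives 511 − 18×16.1 = 221.2 → no gain ✓.
4 of the 6 constraints hold; not an equilibrium.

4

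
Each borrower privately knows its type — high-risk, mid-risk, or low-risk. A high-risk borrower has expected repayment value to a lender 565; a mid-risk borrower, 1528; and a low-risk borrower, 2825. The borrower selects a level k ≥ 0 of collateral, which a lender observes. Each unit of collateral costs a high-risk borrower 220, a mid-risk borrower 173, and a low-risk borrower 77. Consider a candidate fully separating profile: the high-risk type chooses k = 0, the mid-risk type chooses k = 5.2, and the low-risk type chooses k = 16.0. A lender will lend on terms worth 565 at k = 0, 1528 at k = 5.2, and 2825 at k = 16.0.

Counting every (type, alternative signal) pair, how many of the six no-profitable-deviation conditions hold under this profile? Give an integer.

6

Mid-risk (own payoff 1528 − 173×5.2 = 628.4): to k=0 gives 565 → no gain ✓; to k=16.0 gives 2825 − 173×16.0 = 57 → no gain ✓.
High-risk (own payoff 565): to k=5.2 gives 1528 − 220×5.2 = 384 → no gain ✓; to k=16.0 gives 2825 − 220×16.0 = -695 → no gain ✓.
Low-risk (own payoff 2825 − 77×16.0 = 1593): to k=0 gives 565 → no gain ✓; to k=5.2 gives 1528 − 77×5.2 = 1127.6 → no gain ✓.
6 of the 6 constraints hold; this profile is a separating equilibrium.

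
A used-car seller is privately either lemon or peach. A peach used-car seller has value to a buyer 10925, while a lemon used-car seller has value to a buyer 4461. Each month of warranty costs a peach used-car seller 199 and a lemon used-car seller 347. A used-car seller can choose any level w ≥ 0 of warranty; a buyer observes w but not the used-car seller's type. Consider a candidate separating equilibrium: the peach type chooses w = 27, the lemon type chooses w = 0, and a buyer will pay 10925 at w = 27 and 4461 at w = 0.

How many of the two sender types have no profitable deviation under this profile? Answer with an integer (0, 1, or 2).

2

Peach type: signal → 10925 − 199 × 27 = 5552; deviate to 0 → 4461. IC holds (5552 ≥ 4461).
Lemon type: stay at 0 → 4461; mimic → 10925 − 347 × 27 = 1556. IC holds (4461 ≥ 1556).
2 of 2 constraints hold, so this is a separating equilibrium.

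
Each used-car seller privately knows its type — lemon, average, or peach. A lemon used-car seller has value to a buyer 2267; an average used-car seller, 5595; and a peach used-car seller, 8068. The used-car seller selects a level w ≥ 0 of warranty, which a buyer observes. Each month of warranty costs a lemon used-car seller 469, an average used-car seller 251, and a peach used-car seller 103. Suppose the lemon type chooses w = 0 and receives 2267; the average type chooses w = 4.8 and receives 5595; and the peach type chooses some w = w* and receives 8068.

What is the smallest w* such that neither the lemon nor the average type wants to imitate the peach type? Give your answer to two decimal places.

14.65

Average type (on-path payoff 5595 − 251×4.8 = 4390.2) won't mimic when 4390.2 ≥ 8068 − 251·w*, i.e. w* ≥ 14.65.
Lemon type (on-path payoff 2267) won't mimic when 2267 ≥ 8068 − 469·w*, i.e. w* ≥ 12.37.
Both must hold, so w* = max(12.37, 14.65) = 14.65. The average type's constraint binds.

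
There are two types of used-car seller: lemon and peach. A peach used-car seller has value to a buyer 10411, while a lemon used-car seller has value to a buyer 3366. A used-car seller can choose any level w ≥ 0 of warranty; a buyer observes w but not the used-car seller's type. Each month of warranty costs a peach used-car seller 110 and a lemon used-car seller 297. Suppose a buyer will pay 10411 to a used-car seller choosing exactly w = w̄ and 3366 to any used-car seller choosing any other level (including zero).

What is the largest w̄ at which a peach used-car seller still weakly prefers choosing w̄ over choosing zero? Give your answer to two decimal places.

64.05

Choosing w̄ yields the peach type 10411 − 110·w̄; choosing zero yields 3366.
The peach type is indifferent at 10411 − 110·w̄ = 3366, i.e. w̄ = (10411 − 3366) / 110 ≈ 64.05.
For any w̄ above 64.05 the peach type would rather pool at zero, so separation collapses.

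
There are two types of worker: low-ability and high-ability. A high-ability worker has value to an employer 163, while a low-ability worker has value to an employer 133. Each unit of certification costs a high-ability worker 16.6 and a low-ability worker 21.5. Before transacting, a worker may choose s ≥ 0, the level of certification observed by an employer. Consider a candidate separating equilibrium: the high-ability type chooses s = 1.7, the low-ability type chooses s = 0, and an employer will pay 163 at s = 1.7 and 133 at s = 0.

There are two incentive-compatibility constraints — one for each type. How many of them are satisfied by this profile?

High-ability type: signal → 163 − 16.6 × 1.7 = 134.78; deviate to 0 → 133. IC holds (134.78 ≥ 133).
Low-ability type: stay at 0 → 133; mimic → 163 − 21.5 × 1.7 = 126.45. IC holds (133 ≥ 126.45).
2 of 2 constraints hold, so this is a separating equilibrium.

2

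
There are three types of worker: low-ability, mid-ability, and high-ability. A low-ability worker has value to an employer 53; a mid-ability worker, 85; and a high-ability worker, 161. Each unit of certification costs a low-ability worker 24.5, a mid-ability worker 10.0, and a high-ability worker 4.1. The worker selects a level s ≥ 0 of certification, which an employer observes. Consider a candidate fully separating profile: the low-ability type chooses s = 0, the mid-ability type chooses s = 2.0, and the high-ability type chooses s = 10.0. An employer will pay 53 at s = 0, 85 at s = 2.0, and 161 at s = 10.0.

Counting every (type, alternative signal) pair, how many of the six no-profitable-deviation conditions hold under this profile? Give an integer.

6

Mid-ability (own payoff 85 − 10.0×2.0 = 65): to s=0 gives 53 → no gain ✓; to s=10.0 gives 161 − 10.0×10.0 = 61 → no gain ✓.
Low-ability (own payoff 53): to s=2.0 gives 85 − 24.5×2.0 = 36 → no gain ✓; to s=10.0 gives 161 − 24.5×10.0 = -84 → no gain ✓.
High-ability (own payoff 161 − 4.1×10.0 = 120): to s=0 gives 53 → no gain ✓; to s=2.0 gives 85 − 4.1×2.0 = 76.8 → no gain ✓.
6 of the 6 constraints hold; this profile is a separating equilibrium.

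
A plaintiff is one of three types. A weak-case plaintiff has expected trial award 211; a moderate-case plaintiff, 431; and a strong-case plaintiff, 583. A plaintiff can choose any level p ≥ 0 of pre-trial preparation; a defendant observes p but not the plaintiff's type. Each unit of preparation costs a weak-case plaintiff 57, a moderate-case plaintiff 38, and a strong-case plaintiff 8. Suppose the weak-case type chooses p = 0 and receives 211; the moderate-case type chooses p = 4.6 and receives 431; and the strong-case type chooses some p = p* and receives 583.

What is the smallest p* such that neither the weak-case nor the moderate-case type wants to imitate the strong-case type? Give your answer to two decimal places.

8.60

Moderate-case type (on-path payoff 431 − 38×4.6 = 256.2) won't mimic when 256.2 ≥ 583 − 38·p*, i.e. p* ≥ 8.60.
Weak-case type (on-path payoff 211) won't mimic when 211 ≥ 583 − 57·p*, i.e. p* ≥ 6.53.
Both must hold, so p* = max(6.53, 8.60) = 8.60. The moderate-case type's constraint binds.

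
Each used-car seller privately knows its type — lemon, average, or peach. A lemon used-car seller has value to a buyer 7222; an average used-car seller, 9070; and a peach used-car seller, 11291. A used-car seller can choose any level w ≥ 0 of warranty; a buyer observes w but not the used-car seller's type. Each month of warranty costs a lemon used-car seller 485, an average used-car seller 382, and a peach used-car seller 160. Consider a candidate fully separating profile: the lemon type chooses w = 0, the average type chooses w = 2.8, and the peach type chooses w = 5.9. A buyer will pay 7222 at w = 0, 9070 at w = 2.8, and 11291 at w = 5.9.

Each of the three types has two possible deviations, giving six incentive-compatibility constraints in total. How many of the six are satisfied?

Peach (own payoff 11291 − 160×5.9 = 10347): to w=0 gives 7222 → no gain ✓; to w=2.8 gives 9070 − 160×2.8 = 8622 → no gain ✓.
Lemon (own payoff 7222): to w=2.8 gives 9070 − 485×2.8 = 7712 → profitable ✗; to w=5.9 gives 11291 − 485×5.9 = 8429.5 → profitable ✗.
Average (own payoff 9070 − 382×2.8 = 8000.4): to w=0 gives 7222 → no gain ✓; to w=5.9 gives 11291 − 382×5.9 = 9037.2 → profitable ✗.
3 of the 6 constraints hold; not an equilibrium.

3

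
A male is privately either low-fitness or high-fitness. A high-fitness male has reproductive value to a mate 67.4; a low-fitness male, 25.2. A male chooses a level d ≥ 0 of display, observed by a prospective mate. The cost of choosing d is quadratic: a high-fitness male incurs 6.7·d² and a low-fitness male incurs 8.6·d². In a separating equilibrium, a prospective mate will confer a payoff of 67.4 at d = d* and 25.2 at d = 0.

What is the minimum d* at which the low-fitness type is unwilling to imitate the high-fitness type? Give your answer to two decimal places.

2.22

The low-fitness type at d = 0 receives 25.2; imitating at d* yields 67.4 − 8.6·d*².
Indifference: 25.2 = 67.4 − 8.6·d*², so d*² = (67.4 − 25.2) / 8.6 ≈ 4.9070.
d* = √4.9070 ≈ 2.22.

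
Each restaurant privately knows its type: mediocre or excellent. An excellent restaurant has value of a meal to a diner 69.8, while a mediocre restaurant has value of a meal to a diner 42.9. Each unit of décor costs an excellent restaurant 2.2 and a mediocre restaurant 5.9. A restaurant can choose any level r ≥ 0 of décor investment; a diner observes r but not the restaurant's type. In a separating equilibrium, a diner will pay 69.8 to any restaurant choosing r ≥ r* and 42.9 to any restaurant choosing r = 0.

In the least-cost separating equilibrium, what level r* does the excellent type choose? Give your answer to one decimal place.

A mediocre restaurant choosing r = 0 receives 42.9.
Imitating at r* instead would pay 69.8 at cost 5.9·r*, netting 69.8 − 5.9·r*.
Indifference: 42.9 = 69.8 − 5.9·r*, so r* = (69.8 − 42.9) / 5.9 ≈ 4.6.
This is the mediocre type's binding incentive-compatibility constraint; any r ≥ 4.6 sustains separation on that side.

4.6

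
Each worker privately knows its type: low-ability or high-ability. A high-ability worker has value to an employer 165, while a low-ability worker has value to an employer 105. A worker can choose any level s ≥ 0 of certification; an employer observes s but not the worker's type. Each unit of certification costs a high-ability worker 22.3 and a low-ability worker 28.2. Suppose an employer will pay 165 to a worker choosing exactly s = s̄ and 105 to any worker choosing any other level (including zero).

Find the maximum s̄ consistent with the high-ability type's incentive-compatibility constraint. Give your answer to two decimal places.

2.69

Choosing s̄ yields the high-ability type 165 − 22.3·s̄; choosing zero yields 105.
The high-ability type is indifferent at 165 − 22.3·s̄ = 105, i.e. s̄ = (165 − 105) / 22.3 ≈ 2.69.
For any s̄ above 2.69 the high-ability type would rather pool at zero, so separation collapses.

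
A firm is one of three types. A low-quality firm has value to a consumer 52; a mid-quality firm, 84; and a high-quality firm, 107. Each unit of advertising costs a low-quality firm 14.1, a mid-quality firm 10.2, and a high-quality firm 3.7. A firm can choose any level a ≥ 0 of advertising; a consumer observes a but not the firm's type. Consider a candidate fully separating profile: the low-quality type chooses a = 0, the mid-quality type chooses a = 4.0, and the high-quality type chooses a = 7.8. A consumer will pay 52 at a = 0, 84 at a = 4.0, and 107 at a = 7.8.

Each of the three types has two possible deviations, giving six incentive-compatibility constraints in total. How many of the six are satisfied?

5

Mid-quality (own payoff 84 − 10.2×4.0 = 43.2): to a=0 gives 52 → profitable ✗; to a=7.8 gives 107 − 10.2×7.8 = 27.44 → no gain ✓.
High-quality (own payoff 107 − 3.7×7.8 = 78.14): to a=0 gives 52 → no gain ✓; to a=4.0 gives 84 − 3.7×4.0 = 69.2 → no gain ✓.
Low-quality (own payoff 52): to a=4.0 gives 84 − 14.1×4.0 = 27.6 → no gain ✓; to a=7.8 gives 107 − 14.1×7.8 = -2.98 → no gain ✓.
5 of the 6 constraints hold; not an equilibrium.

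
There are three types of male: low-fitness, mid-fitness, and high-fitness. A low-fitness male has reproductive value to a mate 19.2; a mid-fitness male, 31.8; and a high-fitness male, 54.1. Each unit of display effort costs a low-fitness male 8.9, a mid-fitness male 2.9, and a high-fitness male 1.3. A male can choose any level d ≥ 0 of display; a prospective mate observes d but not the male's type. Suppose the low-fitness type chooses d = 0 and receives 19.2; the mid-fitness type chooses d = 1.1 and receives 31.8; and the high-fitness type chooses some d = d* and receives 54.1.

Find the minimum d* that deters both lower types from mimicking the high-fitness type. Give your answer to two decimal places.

Mid-fitness type (on-path payoff 31.8 − 2.9×1.1 = 28.61) won't mimic when 28.61 ≥ 54.1 − 2.9·d*, i.e. d* ≥ 8.79.
Low-fitness type (on-path payoff 19.2) won't mimic when 19.2 ≥ 54.1 − 8.9·d*, i.e. d* ≥ 3.92.
Both must hold, so d* = max(3.92, 8.79) = 8.79. The mid-fitness type's constraint binds.

8.79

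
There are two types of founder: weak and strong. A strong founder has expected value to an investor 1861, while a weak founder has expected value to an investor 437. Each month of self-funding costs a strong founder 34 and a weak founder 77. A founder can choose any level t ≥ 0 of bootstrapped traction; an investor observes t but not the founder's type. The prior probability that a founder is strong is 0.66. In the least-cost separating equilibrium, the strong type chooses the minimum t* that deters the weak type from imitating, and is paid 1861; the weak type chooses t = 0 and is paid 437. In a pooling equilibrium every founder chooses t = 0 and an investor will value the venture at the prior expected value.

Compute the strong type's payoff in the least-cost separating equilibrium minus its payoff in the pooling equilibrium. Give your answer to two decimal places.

Least-cost separating signal: t* solves 437 = 1861 − 77·t*, so t* = (1861 − 437)/77 ≈ 18.4935.
Strong type's separating payoff: 1861 − 34 × t* = 1861 − 34 × (1861 − 437)/77 = 1861 − 48416/77 ≈ 1232.2208.
Pooling payoff: 0.66 × 1861 + 0.34 × 437 = 1376.84.
Difference: 1232.2208 − 1376.84 = -144.6192, i.e. -144.62 to two decimal places.
The strong type would prefer the pooling outcome.

-144.62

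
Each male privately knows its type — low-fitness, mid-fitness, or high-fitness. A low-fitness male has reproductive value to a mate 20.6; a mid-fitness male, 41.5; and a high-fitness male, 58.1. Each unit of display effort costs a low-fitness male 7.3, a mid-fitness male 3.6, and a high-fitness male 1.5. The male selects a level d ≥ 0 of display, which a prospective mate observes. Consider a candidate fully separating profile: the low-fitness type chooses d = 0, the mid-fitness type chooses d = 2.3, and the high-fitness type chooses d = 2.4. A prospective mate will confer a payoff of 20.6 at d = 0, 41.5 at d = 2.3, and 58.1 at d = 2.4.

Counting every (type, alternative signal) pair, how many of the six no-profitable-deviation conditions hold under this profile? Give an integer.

3

High-fitness (own payoff 58.1 − 1.5×2.4 = 54.5): to d=0 gives 20.6 → no gain ✓; to d=2.3 gives 41.5 − 1.5×2.3 = 38.05 → no gain ✓.
Low-fitness (own payoff 20.6): to d=2.3 gives 41.5 − 7.3×2.3 = 24.71 → profitable ✗; to d=2.4 gives 58.1 − 7.3×2.4 = 40.58 → profitable ✗.
Mid-fitness (own payoff 41.5 − 3.6×2.3 = 33.22): to d=0 gives 20.6 → no gain ✓; to d=2.4 gives 58.1 − 3.6×2.4 = 49.46 → profitable ✗.
3 of the 6 constraints hold; not an equilibrium.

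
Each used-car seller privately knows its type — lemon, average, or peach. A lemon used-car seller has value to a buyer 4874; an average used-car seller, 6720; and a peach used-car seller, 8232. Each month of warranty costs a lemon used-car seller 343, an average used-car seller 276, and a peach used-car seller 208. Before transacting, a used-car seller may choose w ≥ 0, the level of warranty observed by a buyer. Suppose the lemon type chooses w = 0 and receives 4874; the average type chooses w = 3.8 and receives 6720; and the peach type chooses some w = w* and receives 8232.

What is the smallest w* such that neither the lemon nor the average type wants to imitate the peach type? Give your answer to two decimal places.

Average type (on-path payoff 6720 − 276×3.8 = 5671.2) won't mimic when 5671.2 ≥ 8232 − 276·w*, i.e. w* ≥ 9.28.
Lemon type (on-path payoff 4874) won't mimic when 4874 ≥ 8232 − 343·w*, i.e. w* ≥ 9.79.
Both must hold, so w* = max(9.79, 9.28) = 9.79. The lemon type's constraint binds.

9.79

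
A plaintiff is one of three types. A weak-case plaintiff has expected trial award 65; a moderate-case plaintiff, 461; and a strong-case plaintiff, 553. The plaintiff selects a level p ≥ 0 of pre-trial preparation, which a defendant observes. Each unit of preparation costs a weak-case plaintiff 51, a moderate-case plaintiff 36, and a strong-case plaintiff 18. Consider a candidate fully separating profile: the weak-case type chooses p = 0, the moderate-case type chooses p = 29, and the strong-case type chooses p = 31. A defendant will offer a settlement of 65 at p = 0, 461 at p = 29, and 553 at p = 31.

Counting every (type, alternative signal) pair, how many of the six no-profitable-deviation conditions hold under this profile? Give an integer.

Weak-case (own payoff 65): to p=29 gives 461 − 51×29 = -1018 → no gain ✓; to p=31 gives 553 − 51×31 = -1028 → no gain ✓.
Strong-case (own payoff 553 − 18×31 = -5): to p=0 gives 65 → profitable ✗; to p=29 gives 461 − 18×29 = -61 → no gain ✓.
Moderate-case (own payoff 461 − 36×29 = -583): to p=0 gives 65 → profitable ✗; to p=31 gives 553 − 36×31 = -563 → profitable ✗.
3 of the 6 constraints hold; not an equilibrium.

3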